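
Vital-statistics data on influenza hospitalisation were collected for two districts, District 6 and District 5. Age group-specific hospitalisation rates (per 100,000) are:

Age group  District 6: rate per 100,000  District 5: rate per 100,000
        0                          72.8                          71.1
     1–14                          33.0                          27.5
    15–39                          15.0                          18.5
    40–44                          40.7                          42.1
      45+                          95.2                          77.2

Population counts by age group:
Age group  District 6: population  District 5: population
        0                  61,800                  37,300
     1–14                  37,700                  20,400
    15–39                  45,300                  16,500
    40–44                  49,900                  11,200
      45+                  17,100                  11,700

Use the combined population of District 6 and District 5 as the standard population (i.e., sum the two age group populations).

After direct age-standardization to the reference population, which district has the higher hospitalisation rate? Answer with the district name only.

District 6

Combined standard total = 308,900; weights = 0.3208, 0.1881, 0.2001, 0.1978, 0.0932.
District 6: 0.3208×72.8 + 0.1881×33.0 + 0.2001×15.0 + 0.1978×40.7 + 0.0932×95.2 = 49.4895 per 100,000.
District 5: 0.3208×71.1 + 0.1881×27.5 + 0.2001×18.5 + 0.1978×42.1 + 0.0932×77.2 = 47.2086 per 100,000.
The crude rates (47.60 vs 50.39) would put District 5 higher, but that reflects its age composition; once standardized to a common age structure, District 6 has the higher underlying rate.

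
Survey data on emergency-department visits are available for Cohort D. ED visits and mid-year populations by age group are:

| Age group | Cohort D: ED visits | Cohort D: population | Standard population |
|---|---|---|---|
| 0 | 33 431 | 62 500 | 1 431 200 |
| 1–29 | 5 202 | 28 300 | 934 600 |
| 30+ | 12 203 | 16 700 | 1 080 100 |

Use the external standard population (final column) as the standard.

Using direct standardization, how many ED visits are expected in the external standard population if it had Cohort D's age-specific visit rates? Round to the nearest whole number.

Age-specific rates per 1 000 for Cohort D: 534.896, 183.816, 730.719.
Expected ED visits = Σ (standard pop × age-specific rate ÷ 1 000)
= 1 431 200×534.896/1 000 + 934 600×183.816/1 000 + 1 080 100×730.719/1 000
= 765543.16 + 171794.67 + 789249.12 = 1726586.95.

1726587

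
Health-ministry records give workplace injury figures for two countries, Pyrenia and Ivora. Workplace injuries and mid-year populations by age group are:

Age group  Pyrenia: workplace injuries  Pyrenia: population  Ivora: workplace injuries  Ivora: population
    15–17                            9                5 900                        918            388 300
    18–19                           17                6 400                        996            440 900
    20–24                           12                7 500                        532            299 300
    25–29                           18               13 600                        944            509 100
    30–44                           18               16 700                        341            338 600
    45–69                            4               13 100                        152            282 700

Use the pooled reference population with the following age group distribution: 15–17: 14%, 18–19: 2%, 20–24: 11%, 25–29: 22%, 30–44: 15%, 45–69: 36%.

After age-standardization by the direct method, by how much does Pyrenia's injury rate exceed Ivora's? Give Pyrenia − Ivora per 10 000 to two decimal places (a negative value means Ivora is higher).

Age-specific rates per 10 000 for Pyrenia: 15.25, 26.56, 16.00, 13.24, 10.78, 3.05.
For Ivora: 23.64, 22.59, 17.77, 18.54, 10.07, 5.38.
Standard weights: 0.14, 0.02, 0.11, 0.22, 0.15, 0.36.
Pyrenia: 0.1400×15.25 + 0.0200×26.56 + 0.1100×16.00 + 0.2200×13.24 + 0.1500×10.78 + 0.3600×3.05 = 10.0546 per 10 000.
Ivora: 0.1400×23.64 + 0.0200×22.59 + 0.1100×17.77 + 0.2200×18.54 + 0.1500×10.07 + 0.3600×5.38 = 13.2425 per 10 000.
Difference = 10.0546 − 13.2425 = -3.1878.

-3.19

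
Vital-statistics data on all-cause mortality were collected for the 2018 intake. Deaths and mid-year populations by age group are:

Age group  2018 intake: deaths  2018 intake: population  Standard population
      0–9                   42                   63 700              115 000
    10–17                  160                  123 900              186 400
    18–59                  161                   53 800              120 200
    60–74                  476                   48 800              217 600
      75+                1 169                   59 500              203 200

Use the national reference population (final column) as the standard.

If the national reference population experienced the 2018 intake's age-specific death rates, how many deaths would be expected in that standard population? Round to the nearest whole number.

6791

Age-specific rates per 1 000 for the 2018 intake: 0.659, 1.291, 2.993, 9.754, 19.647.
Expected deaths = Σ (standard pop × age-specific rate ÷ 1 000)
= 115 000×0.659/1 000 + 186 400×1.291/1 000 + 120 200×2.993/1 000 + 217 600×9.754/1 000 + 203 200×19.647/1 000
= 75.82 + 240.71 + 359.71 + 2122.49 + 3992.28 = 6791.01.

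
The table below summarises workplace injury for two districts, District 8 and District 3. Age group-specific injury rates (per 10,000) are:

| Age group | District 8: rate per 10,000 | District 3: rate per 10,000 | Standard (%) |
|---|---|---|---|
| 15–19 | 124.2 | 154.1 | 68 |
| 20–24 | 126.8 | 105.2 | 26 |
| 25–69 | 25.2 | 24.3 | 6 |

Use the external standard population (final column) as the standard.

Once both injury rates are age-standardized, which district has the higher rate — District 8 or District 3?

District 3

Standard weights: 0.68, 0.26, 0.06.
District 8: 0.6800×124.2 + 0.2600×126.8 + 0.0600×25.2 = 118.9360 per 10,000.
District 3: 0.6800×154.1 + 0.2600×105.2 + 0.0600×24.3 = 133.5980 per 10,000.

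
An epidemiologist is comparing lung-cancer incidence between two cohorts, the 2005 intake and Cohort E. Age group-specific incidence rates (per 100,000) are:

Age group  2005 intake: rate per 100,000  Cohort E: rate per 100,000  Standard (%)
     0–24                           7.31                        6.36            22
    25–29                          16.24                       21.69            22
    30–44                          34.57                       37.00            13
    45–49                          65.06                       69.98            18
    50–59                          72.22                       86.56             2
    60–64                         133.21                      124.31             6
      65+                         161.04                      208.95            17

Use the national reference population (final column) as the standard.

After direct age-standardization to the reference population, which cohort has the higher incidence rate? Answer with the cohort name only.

Standard weights: 0.22, 0.22, 0.13, 0.18, 0.02, 0.06, 0.17.
The 2005 intake: 0.2200×7.31 + 0.2200×16.24 + 0.1300×34.57 + 0.1800×65.06 + 0.0200×72.22 + 0.0600×133.21 + 0.1700×161.04 = 58.1997 per 100,000.
Cohort E: 0.2200×6.36 + 0.2200×21.69 + 0.1300×37.00 + 0.1800×69.98 + 0.0200×86.56 + 0.0600×124.31 + 0.1700×208.95 = 68.2887 per 100,000.

Cohort E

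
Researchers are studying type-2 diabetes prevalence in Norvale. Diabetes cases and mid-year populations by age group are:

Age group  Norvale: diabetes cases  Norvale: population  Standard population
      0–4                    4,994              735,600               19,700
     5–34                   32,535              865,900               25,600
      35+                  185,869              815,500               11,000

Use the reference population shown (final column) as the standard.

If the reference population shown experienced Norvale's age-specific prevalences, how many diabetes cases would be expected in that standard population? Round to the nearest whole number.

Age-specific rates per 1,000 for Norvale: 6.789, 37.574, 227.920.
Expected diabetes cases = Σ (standard pop × age-specific rate ÷ 1,000)
= 19,700×6.789/1,000 + 25,600×37.574/1,000 + 11,000×227.920/1,000
= 133.74 + 961.88 + 2507.12 = 3602.75.

3603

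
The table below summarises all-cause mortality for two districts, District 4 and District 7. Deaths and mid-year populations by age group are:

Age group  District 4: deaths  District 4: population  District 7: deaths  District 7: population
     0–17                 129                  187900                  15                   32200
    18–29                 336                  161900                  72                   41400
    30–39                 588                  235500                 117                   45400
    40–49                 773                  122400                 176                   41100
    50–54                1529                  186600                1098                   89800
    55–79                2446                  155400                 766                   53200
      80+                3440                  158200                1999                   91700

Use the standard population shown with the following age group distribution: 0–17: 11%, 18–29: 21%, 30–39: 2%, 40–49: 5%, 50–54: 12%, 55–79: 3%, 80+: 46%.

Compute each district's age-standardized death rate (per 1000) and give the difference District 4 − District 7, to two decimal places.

-0.27

Age-specific rates per 1000 for District 4: 0.687, 2.075, 2.497, 6.315, 8.194, 15.740, 21.745.
For District 7: 0.466, 1.739, 2.577, 4.282, 12.227, 14.398, 21.799.
Standard weights: 0.11, 0.21, 0.02, 0.05, 0.12, 0.03, 0.46.
District 4: 0.1100×0.687 + 0.2100×2.075 + 0.0200×2.497 + 0.0500×6.315 + 0.1200×8.194 + 0.0300×15.740 + 0.4600×21.745 = 12.3351 per 1000.
District 7: 0.1100×0.466 + 0.2100×1.739 + 0.0200×2.577 + 0.0500×4.282 + 0.1200×12.227 + 0.0300×14.398 + 0.4600×21.799 = 12.6090 per 1000.
Difference = 12.3351 − 12.6090 = -0.2740.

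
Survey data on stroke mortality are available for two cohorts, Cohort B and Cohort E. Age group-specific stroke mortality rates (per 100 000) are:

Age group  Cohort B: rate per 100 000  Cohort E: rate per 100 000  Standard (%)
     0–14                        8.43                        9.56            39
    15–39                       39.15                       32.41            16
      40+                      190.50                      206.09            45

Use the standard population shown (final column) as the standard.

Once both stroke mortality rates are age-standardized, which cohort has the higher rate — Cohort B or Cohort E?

Cohort E

Standard weights: 0.39, 0.16, 0.45.
Cohort B: 0.3900×8.43 + 0.1600×39.15 + 0.4500×190.50 = 95.2767 per 100 000.
Cohort E: 0.3900×9.56 + 0.1600×32.41 + 0.4500×206.09 = 101.6545 per 100 000.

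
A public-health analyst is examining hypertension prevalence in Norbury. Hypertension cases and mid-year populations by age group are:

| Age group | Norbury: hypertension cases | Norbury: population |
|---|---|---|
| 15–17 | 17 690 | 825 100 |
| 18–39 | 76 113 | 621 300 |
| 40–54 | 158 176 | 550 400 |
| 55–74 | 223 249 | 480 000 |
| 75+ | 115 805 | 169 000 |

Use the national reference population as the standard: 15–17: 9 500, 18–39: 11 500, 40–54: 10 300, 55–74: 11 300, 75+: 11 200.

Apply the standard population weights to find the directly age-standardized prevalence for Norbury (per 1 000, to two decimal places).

325.33

Age-specific rates per 1 000 for Norbury: 21.440, 122.506, 287.384, 465.102, 685.237.
Standard total = 53 800; weights = 0.1766, 0.2138, 0.1914, 0.2100, 0.2082.
Standardized rate: 0.1766×21.440 + 0.2138×122.506 + 0.1914×287.384 + 0.2100×465.102 + 0.2082×685.237 = 325.3319 per 1 000.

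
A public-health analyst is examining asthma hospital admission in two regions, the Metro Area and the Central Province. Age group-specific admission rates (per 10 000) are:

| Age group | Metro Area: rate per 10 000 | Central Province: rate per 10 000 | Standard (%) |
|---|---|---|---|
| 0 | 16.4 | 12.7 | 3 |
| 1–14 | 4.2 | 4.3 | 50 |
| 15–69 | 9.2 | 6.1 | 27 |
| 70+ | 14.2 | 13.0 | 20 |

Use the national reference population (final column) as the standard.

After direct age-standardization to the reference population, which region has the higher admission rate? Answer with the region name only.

Standard weights: 0.03, 0.50, 0.27, 0.20.
The Metro Area: 0.0300×16.4 + 0.5000×4.2 + 0.2700×9.2 + 0.2000×14.2 = 7.9160 per 10 000.
The Central Province: 0.0300×12.7 + 0.5000×4.3 + 0.2700×6.1 + 0.2000×13.0 = 6.7780 per 10 000.

Metro Area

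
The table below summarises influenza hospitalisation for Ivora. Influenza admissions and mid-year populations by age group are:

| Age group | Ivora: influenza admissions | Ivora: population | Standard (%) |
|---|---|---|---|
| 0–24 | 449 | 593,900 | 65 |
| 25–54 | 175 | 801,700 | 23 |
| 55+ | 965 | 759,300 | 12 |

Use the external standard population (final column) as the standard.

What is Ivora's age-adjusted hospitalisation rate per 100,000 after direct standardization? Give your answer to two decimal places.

Age-specific rates per 100,000 for Ivora: 75.60, 21.83, 127.09.
Standard weights: 0.65, 0.23, 0.12.
Standardized rate: 0.6500×75.60 + 0.2300×21.83 + 0.1200×127.09 = 69.4127 per 100,000.

69.41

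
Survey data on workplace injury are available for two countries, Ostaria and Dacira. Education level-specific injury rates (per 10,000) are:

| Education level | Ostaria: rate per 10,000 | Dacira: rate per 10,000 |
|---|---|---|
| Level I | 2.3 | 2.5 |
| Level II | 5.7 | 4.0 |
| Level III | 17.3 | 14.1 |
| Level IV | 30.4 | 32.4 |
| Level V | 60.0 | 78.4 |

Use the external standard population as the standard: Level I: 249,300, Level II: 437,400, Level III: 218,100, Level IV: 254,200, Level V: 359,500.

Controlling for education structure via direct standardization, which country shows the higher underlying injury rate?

Dacira

Standard total = 1,518,500; weights = 0.1642, 0.2880, 0.1436, 0.1674, 0.2367.
Ostaria: 0.1642×2.3 + 0.2880×5.7 + 0.1436×17.3 + 0.1674×30.4 + 0.2367×60.0 = 23.7981 per 10,000.
Dacira: 0.1642×2.5 + 0.2880×4.0 + 0.1436×14.1 + 0.1674×32.4 + 0.2367×78.4 = 27.5726 per 10,000.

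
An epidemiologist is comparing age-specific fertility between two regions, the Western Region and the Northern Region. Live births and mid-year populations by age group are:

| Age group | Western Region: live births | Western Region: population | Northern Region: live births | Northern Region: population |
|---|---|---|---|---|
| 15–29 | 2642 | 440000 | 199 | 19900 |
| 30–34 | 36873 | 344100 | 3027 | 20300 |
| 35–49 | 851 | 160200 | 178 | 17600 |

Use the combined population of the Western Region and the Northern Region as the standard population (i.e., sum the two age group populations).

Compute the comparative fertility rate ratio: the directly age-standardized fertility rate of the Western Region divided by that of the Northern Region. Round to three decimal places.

0.704

Age-specific rates per 1000 for the Western Region: 6.005, 107.158, 5.312.
For the Northern Region: 10.000, 149.113, 10.114.
Combined standard total = 1002100; weights = 0.4589, 0.3636, 0.1774.
The Western Region: 0.4589×6.005 + 0.3636×107.158 + 0.1774×5.312 = 42.6647 per 1000.
The Northern Region: 0.4589×10.000 + 0.3636×149.113 + 0.1774×10.114 = 60.6068 per 1000.
Ratio = 42.6647 ÷ 60.6068 = 0.70396.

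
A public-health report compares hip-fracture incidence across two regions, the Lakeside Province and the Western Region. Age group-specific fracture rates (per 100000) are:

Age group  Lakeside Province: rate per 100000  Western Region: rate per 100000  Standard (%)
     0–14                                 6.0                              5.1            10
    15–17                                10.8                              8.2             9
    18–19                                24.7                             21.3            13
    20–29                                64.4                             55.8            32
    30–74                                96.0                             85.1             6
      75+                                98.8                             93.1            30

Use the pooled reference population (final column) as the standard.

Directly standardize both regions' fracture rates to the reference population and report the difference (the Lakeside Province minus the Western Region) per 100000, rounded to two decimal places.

5.88

Standard weights: 0.10, 0.09, 0.13, 0.32, 0.06, 0.30.
The Lakeside Province: 0.1000×6.0 + 0.0900×10.8 + 0.1300×24.7 + 0.3200×64.4 + 0.0600×96.0 + 0.3000×98.8 = 60.7910 per 100000.
The Western Region: 0.1000×5.1 + 0.0900×8.2 + 0.1300×21.3 + 0.3200×55.8 + 0.0600×85.1 + 0.3000×93.1 = 54.9090 per 100000.
Difference = 60.7910 − 54.9090 = 5.8820.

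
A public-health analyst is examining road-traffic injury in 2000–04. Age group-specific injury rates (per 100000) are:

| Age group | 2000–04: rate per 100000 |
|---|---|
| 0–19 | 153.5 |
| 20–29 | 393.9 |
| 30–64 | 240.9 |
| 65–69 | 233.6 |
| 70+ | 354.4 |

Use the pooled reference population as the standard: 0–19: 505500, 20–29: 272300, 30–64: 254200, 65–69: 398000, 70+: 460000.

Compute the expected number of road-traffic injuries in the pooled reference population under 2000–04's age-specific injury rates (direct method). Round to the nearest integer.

Expected road-traffic injuries = Σ (standard pop × age-specific rate ÷ 100000)
= 505500×153.5/100000 + 272300×393.9/100000 + 254200×240.9/100000 + 398000×233.6/100000 + 460000×354.4/100000
= 775.94 + 1072.59 + 612.37 + 929.73 + 1630.24 = 5020.87.

5021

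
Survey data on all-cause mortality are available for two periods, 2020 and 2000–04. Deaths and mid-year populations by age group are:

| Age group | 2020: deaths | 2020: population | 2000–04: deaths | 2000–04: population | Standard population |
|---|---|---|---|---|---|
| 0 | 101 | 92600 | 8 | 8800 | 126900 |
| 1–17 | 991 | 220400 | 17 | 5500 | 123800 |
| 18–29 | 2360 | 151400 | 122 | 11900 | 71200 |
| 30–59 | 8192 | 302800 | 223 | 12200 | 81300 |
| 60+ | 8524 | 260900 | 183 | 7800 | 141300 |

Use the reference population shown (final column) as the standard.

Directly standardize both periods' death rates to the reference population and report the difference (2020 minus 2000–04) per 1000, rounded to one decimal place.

4.8

Age-specific rates per 1000 for 2020: 1.091, 4.496, 15.588, 27.054, 32.672.
For 2000–04: 0.909, 3.091, 10.252, 18.279, 23.462.
Standard total = 544500; weights = 0.2331, 0.2274, 0.1308, 0.1493, 0.2595.
2020: 0.2331×1.091 + 0.2274×4.496 + 0.1308×15.588 + 0.1493×27.054 + 0.2595×32.672 = 15.8327 per 1000.
2000–04: 0.2331×0.909 + 0.2274×3.091 + 0.1308×10.252 + 0.1493×18.279 + 0.2595×23.462 = 11.0728 per 1000.
Difference = 15.8327 − 11.0728 = 4.7599.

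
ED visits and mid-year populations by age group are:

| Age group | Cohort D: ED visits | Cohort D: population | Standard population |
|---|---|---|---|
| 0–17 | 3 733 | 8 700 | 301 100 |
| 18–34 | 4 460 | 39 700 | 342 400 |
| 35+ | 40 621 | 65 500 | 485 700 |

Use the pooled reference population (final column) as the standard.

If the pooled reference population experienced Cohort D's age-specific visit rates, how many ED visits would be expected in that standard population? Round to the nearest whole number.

Age-specific rates per 1 000 for Cohort D: 429.080, 112.343, 620.168.
Expected ED visits = Σ (standard pop × age-specific rate ÷ 1 000)
= 301 100×429.080/1 000 + 342 400×112.343/1 000 + 485 700×620.168/1 000
= 129196.13 + 38466.10 + 301215.57 = 468877.79.

468878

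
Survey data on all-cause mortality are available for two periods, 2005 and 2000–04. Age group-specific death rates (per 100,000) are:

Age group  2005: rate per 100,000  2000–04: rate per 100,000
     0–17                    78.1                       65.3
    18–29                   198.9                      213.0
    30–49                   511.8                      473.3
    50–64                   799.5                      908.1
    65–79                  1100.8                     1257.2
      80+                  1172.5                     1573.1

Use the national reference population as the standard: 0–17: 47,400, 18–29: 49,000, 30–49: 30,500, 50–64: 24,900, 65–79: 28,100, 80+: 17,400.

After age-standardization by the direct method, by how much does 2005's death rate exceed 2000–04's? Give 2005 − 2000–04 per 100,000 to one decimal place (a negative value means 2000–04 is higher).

-65.8

Standard total = 197,300; weights = 0.2402, 0.2484, 0.1546, 0.1262, 0.1424, 0.0882.
2005: 0.2402×78.1 + 0.2484×198.9 + 0.1546×511.8 + 0.1262×799.5 + 0.1424×1100.8 + 0.0882×1172.5 = 508.3602 per 100,000.
2000–04: 0.2402×65.3 + 0.2484×213.0 + 0.1546×473.3 + 0.1262×908.1 + 0.1424×1257.2 + 0.0882×1573.1 = 574.1451 per 100,000.
Difference = 508.3602 − 574.1451 = -65.7848.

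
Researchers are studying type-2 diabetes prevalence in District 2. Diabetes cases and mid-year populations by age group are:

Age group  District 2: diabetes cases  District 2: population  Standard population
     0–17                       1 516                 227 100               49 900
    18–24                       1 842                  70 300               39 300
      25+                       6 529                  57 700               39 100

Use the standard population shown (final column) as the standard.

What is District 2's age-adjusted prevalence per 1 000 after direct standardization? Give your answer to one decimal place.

Age-specific rates per 1 000 for District 2: 6.675, 26.202, 113.154.
Standard total = 128 300; weights = 0.3889, 0.3063, 0.3048.
Standardized rate: 0.3889×6.675 + 0.3063×26.202 + 0.3048×113.154 = 45.1066 per 1 000.

45.1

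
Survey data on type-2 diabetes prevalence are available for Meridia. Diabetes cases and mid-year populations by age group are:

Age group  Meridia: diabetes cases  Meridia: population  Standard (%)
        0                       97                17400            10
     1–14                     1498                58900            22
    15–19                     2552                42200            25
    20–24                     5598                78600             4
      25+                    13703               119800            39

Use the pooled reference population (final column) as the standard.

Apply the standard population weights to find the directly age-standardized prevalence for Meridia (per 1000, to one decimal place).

Age-specific rates per 1000 for Meridia: 5.575, 25.433, 60.474, 71.221, 114.382.
Standard weights: 0.10, 0.22, 0.25, 0.04, 0.39.
Standardized rate: 0.1000×5.575 + 0.2200×25.433 + 0.2500×60.474 + 0.0400×71.221 + 0.3900×114.382 = 68.7292 per 1000.

68.7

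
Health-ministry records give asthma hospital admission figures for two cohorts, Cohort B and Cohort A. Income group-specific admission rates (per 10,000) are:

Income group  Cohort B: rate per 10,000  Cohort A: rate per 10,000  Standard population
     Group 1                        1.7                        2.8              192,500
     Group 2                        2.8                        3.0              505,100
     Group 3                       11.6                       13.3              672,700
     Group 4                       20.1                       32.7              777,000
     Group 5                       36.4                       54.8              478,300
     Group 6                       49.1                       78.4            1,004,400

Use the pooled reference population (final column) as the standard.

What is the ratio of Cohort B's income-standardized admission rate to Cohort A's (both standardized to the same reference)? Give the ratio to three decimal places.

0.650

Standard total = 3,630,000; weights = 0.0530, 0.1391, 0.1853, 0.2140, 0.1318, 0.2767.
Cohort B: 0.0530×1.7 + 0.1391×2.8 + 0.1853×11.6 + 0.2140×20.1 + 0.1318×36.4 + 0.2767×49.1 = 25.3137 per 10,000.
Cohort A: 0.0530×2.8 + 0.1391×3.0 + 0.1853×13.3 + 0.2140×32.7 + 0.1318×54.8 + 0.2767×78.4 = 38.9435 per 10,000.
Ratio = 25.3137 ÷ 38.9435 = 0.65001.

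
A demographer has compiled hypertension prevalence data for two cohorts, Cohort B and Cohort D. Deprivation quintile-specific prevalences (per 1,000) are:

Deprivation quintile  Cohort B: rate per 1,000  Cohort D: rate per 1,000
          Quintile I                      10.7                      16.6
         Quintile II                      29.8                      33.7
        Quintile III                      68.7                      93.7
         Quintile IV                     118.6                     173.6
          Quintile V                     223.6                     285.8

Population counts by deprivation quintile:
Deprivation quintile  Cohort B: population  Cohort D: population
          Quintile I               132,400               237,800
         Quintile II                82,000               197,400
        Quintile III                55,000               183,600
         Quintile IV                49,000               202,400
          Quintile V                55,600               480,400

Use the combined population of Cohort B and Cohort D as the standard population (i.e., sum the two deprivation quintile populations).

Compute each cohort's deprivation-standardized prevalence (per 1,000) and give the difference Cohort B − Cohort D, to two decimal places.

-33.66

Combined standard total = 1,675,600; weights = 0.2209, 0.1667, 0.1424, 0.1500, 0.3199.
Cohort B: 0.2209×10.7 + 0.1667×29.8 + 0.1424×68.7 + 0.1500×118.6 + 0.3199×223.6 = 106.4363 per 1,000.
Cohort D: 0.2209×16.6 + 0.1667×33.7 + 0.1424×93.7 + 0.1500×173.6 + 0.3199×285.8 = 140.0989 per 1,000.
Difference = 106.4363 − 140.0989 = -33.6626.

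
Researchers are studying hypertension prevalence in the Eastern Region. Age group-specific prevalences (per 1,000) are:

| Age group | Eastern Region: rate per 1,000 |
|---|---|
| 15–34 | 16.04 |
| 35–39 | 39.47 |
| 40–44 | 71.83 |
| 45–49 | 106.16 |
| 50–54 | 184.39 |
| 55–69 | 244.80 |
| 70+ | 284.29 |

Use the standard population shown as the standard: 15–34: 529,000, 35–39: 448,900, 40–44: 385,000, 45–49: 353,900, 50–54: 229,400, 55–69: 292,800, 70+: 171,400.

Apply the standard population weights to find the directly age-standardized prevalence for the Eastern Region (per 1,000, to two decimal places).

Standard total = 2,410,400; weights = 0.2195, 0.1862, 0.1597, 0.1468, 0.0952, 0.1215, 0.0711.
Standardized rate: 0.2195×16.04 + 0.1862×39.47 + 0.1597×71.83 + 0.1468×106.16 + 0.0952×184.39 + 0.1215×244.80 + 0.0711×284.29 = 105.4313 per 1,000.

105.43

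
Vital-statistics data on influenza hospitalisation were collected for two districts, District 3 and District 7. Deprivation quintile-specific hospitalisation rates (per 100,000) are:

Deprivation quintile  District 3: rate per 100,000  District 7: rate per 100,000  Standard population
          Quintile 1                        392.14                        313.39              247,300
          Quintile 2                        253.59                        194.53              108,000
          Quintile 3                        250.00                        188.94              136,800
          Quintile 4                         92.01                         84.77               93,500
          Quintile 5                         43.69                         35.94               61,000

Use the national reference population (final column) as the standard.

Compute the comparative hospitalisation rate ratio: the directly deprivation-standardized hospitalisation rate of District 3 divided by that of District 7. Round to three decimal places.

1.263

Standard total = 646,600; weights = 0.3825, 0.1670, 0.2116, 0.1446, 0.0943.
District 3: 0.3825×392.14 + 0.1670×253.59 + 0.2116×250.00 + 0.1446×92.01 + 0.0943×43.69 = 262.6538 per 100,000.
District 7: 0.3825×313.39 + 0.1670×194.53 + 0.2116×188.94 + 0.1446×84.77 + 0.0943×35.94 = 207.9739 per 100,000.
Ratio = 262.6538 ÷ 207.9739 = 1.26292.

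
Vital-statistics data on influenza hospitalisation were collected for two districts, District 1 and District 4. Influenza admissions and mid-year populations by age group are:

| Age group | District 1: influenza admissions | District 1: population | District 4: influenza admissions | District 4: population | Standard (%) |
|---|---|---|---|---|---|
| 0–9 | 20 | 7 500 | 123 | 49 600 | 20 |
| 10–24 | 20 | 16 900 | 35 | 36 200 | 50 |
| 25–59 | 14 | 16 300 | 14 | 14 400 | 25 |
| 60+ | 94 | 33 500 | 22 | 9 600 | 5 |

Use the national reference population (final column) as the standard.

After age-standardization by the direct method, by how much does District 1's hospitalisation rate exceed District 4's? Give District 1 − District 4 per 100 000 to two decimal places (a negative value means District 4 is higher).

14.30

Age-specific rates per 100 000 for District 1: 266.67, 118.34, 85.89, 280.60.
For District 4: 247.98, 96.69, 97.22, 229.17.
Standard weights: 0.20, 0.50, 0.25, 0.05.
District 1: 0.2000×266.67 + 0.5000×118.34 + 0.2500×85.89 + 0.0500×280.60 = 148.0072 per 100 000.
District 4: 0.2000×247.98 + 0.5000×96.69 + 0.2500×97.22 + 0.0500×229.17 = 133.7032 per 100 000.
Difference = 148.0072 − 133.7032 = 14.3040.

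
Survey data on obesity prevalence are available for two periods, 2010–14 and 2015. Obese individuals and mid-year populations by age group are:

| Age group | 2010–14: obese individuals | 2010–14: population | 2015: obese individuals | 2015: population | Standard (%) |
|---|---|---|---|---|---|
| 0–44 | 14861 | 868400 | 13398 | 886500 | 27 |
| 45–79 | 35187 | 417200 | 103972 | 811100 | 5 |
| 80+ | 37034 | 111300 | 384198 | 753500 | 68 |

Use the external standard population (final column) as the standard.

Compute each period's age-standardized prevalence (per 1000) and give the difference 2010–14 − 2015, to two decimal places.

Age-specific rates per 1000 for 2010–14: 17.113, 84.341, 332.740.
For 2015: 15.113, 128.186, 509.885.
Standard weights: 0.27, 0.05, 0.68.
2010–14: 0.2700×17.113 + 0.0500×84.341 + 0.6800×332.740 = 235.1010 per 1000.
2015: 0.2700×15.113 + 0.0500×128.186 + 0.6800×509.885 = 357.2114 per 1000.
Difference = 235.1010 − 357.2114 = -122.1104.

-122.11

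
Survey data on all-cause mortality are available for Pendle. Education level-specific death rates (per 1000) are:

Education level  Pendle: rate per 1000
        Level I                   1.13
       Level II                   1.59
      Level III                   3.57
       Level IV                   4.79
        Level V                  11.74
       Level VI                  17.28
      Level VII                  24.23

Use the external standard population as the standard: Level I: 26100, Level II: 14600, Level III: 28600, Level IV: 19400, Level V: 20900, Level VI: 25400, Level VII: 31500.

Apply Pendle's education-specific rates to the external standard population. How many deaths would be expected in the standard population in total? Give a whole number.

1695

Expected deaths = Σ (standard pop × education-specific rate ÷ 1000)
= 26100×1.13/1000 + 14600×1.59/1000 + 28600×3.57/1000 + 19400×4.79/1000 + 20900×11.74/1000 + 25400×17.28/1000 + 31500×24.23/1000
= 29.49 + 23.21 + 102.10 + 92.93 + 245.37 + 438.91 + 763.25 = 1695.26.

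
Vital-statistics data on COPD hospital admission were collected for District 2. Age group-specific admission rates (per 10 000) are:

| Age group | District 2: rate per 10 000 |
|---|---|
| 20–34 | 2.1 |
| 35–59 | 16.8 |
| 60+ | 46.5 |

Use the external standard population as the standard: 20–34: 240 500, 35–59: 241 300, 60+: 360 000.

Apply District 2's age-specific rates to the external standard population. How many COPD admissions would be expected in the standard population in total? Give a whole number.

2130

Expected COPD admissions = Σ (standard pop × age-specific rate ÷ 10 000)
= 240 500×2.1/10 000 + 241 300×16.8/10 000 + 360 000×46.5/10 000
= 50.51 + 405.38 + 1674.00 = 2129.89.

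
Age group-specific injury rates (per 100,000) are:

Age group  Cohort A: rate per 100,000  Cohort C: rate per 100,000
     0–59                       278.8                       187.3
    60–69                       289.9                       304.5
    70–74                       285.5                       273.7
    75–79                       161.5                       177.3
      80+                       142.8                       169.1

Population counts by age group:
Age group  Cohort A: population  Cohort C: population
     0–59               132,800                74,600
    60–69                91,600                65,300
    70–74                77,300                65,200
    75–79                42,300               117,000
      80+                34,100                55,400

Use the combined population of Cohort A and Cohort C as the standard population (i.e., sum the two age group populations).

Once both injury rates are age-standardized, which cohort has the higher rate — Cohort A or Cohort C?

Combined standard total = 755,600; weights = 0.2745, 0.2076, 0.1886, 0.2108, 0.1184.
Cohort A: 0.2745×278.8 + 0.2076×289.9 + 0.1886×285.5 + 0.2108×161.5 + 0.1184×142.8 = 241.5296 per 100,000.
Cohort C: 0.2745×187.3 + 0.2076×304.5 + 0.1886×273.7 + 0.2108×177.3 + 0.1184×169.1 = 223.6668 per 100,000.

Cohort A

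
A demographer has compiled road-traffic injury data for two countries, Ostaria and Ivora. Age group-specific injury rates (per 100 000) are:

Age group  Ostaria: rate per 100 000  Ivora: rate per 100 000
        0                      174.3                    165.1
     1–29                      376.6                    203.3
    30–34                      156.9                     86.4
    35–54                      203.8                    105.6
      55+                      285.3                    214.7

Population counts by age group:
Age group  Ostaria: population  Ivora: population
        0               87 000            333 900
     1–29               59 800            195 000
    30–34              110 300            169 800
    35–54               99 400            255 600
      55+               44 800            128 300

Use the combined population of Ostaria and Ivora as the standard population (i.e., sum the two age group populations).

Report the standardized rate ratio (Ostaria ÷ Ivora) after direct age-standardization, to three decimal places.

Combined standard total = 1 483 900; weights = 0.2836, 0.1717, 0.1888, 0.2392, 0.1167.
Ostaria: 0.2836×174.3 + 0.1717×376.6 + 0.1888×156.9 + 0.2392×203.8 + 0.1167×285.3 = 225.7583 per 100 000.
Ivora: 0.2836×165.1 + 0.1717×203.3 + 0.1888×86.4 + 0.2392×105.6 + 0.1167×214.7 = 148.3554 per 100 000.
Ratio = 225.7583 ÷ 148.3554 = 1.52174.

1.522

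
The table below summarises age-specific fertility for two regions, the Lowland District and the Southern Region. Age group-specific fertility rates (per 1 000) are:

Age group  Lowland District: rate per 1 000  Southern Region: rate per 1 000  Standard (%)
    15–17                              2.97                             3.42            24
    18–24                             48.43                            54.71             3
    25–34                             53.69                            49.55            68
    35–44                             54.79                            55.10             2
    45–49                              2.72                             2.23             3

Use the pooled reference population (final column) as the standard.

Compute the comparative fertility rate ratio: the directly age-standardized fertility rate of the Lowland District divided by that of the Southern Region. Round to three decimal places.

Standard weights: 0.24, 0.03, 0.68, 0.02, 0.03.
The Lowland District: 0.2400×2.97 + 0.0300×48.43 + 0.6800×53.69 + 0.0200×54.79 + 0.0300×2.72 = 39.8523 per 1 000.
The Southern Region: 0.2400×3.42 + 0.0300×54.71 + 0.6800×49.55 + 0.0200×55.10 + 0.0300×2.23 = 37.3250 per 1 000.
Ratio = 39.8523 ÷ 37.3250 = 1.06771.

1.068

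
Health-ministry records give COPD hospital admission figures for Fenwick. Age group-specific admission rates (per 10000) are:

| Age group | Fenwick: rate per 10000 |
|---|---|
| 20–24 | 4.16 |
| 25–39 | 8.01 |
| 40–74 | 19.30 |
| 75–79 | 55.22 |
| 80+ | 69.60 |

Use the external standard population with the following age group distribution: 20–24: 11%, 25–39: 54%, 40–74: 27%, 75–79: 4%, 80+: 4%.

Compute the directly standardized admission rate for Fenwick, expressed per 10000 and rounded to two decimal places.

14.99

Standard weights: 0.11, 0.54, 0.27, 0.04, 0.04.
Standardized rate: 0.1100×4.16 + 0.5400×8.01 + 0.2700×19.30 + 0.0400×55.22 + 0.0400×69.60 = 14.9868 per 10000.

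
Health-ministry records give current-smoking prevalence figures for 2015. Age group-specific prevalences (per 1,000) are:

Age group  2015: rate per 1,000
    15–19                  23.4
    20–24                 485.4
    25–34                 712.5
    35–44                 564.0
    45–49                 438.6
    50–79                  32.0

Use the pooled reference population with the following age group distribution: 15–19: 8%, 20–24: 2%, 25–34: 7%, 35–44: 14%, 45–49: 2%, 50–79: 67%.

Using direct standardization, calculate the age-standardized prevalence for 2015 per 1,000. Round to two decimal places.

170.63

Standard weights: 0.08, 0.02, 0.07, 0.14, 0.02, 0.67.
Standardized rate: 0.0800×23.4 + 0.0200×485.4 + 0.0700×712.5 + 0.1400×564.0 + 0.0200×438.6 + 0.6700×32.0 = 170.6270 per 1,000.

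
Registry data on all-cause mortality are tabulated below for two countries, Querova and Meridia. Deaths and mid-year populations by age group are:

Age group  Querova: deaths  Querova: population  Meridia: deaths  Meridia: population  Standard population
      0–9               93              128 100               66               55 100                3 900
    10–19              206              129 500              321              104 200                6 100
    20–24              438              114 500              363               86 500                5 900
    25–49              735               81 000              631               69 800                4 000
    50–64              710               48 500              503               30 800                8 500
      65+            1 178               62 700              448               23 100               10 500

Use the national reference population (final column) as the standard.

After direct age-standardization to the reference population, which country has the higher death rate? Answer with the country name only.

Age-specific rates per 100 000 for Querova: 72.60, 159.07, 382.53, 907.41, 1463.92, 1878.79.
For Meridia: 119.78, 308.06, 419.65, 904.01, 1633.12, 1939.39.
Standard total = 38 900; weights = 0.1003, 0.1568, 0.1517, 0.1028, 0.2185, 0.2699.
Querova: 0.1003×72.60 + 0.1568×159.07 + 0.1517×382.53 + 0.1028×907.41 + 0.2185×1463.92 + 0.2699×1878.79 = 1010.5560 per 100 000.
Meridia: 0.1003×119.78 + 0.1568×308.06 + 0.1517×419.65 + 0.1028×904.01 + 0.2185×1633.12 + 0.2699×1939.39 = 1097.2610 per 100 000.

Meridia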